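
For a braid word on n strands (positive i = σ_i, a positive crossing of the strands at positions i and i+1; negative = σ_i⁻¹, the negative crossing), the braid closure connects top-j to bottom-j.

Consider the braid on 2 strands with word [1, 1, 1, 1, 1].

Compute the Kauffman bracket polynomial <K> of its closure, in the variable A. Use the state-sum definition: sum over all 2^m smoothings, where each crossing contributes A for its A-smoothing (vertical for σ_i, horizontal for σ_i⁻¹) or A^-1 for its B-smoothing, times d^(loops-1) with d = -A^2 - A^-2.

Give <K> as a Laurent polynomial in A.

-A^7 - A^-1 + A^-5 - A^-9 + A^-13

Derivation:
Braid: s1 s1 s1 s1 s1 on 2 strands, 5 crossings.
Writhe w = (#positive) - (#negative) = 5 - 0 = 5.
Computing the Kauffman bracket via state sum. There are 2^5 = 32 states.
Each crossing splits two ways (0=vertical, 1=horizontal). The state's weight is A^(#A-smoothings - #B-smoothings) * d^(loops - 1).
  state 00000: A-exp=+5, loops=2, term = A^5 * d^1
  state 00001: A-exp=+3, loops=1, term = A^3 * d^0
  state 00010: A-exp=+3, loops=1, term = A^3 * d^0
  state 00011: A-exp=+1, loops=2, term = A^1 * d^1
  state 00100: A-exp=+3, loops=1, term = A^3 * d^0
  state 00101: A-exp=+1, loops=2, term = A^1 * d^1
  state 00110: A-exp=+1, loops=2, term = A^1 * d^1
  state 00111: A-exp=-1, loops=3, term = A^-1 * d^2
  state 01000: A-exp=+3, loops=1, term = A^3 * d^0
  state 01001: A-exp=+1, loops=2, term = A^1 * d^1
  state 01010: A-exp=+1, loops=2, term = A^1 * d^1
  state 01011: A-exp=-1, loops=3, term = A^-1 * d^2
  state 01100: A-exp=+1, loops=2, term = A^1 * d^1
  state 01101: A-exp=-1, loops=3, term = A^-1 * d^2
  state 01110: A-exp=-1, loops=3, term = A^-1 * d^2
  state 01111: A-exp=-3, loops=4, term = A^-3 * d^3
  state 10000: A-exp=+3, loops=1, term = A^3 * d^0
  state 10001: A-exp=+1, loops=2, term = A^1 * d^1
  state 10010: A-exp=+1, loops=2, term = A^1 * d^1
  state 10011: A-exp=-1, loops=3, term = A^-1 * d^2
  state 10100: A-exp=+1, loops=2, term = A^1 * d^1
  state 10101: A-exp=-1, loops=3, term = A^-1 * d^2
  state 10110: A-exp=-1, loops=3, term = A^-1 * d^2
  state 10111: A-exp=-3, loops=4, term = A^-3 * d^3
  state 11000: A-exp=+1, loops=2, term = A^1 * d^1
  state 11001: A-exp=-1, loops=3, term = A^-1 * d^2
  state 11010: A-exp=-1, loops=3, term = A^-1 * d^2
  state 11011: A-exp=-3, loops=4, term = A^-3 * d^3
  state 11100: A-exp=-1, loops=3, term = A^-1 * d^2
  state 11101: A-exp=-3, loops=4, term = A^-3 * d^3
  state 11110: A-exp=-3, loops=4, term = A^-3 * d^3
  state 11111: A-exp=-5, loops=5, term = A^-5 * d^4
Collect the terms by A-exponent (count of states per loop number):
Powers of d = -A^2 - A^-2: d^2 = A^4 + 2 + A^-4; d^3 = -A^6 - 3*A^2 - 3*A^-2 - A^-6; d^4 = A^8 + 4*A^4 + 6 + 4*A^-4 + A^-8.
  A^5 * (d) = -A^7 - A^3
  A^3 * (5) = 5*A^3
  A^1 * (10*d) = -10*A^3 - 10*A^-1
  A^-1 * (10*d^2) = 10*A^3 + 20*A^-1 + 10*A^-5
  A^-3 * (5*d^3) = -5*A^3 - 15*A^-1 - 15*A^-5 - 5*A^-9
  A^-5 * (d^4) = A^3 + 4*A^-1 + 6*A^-5 + 4*A^-9 + A^-13
Summing the groups: <K> = -A^7 - A^-1 + A^-5 - A^-9 + A^-13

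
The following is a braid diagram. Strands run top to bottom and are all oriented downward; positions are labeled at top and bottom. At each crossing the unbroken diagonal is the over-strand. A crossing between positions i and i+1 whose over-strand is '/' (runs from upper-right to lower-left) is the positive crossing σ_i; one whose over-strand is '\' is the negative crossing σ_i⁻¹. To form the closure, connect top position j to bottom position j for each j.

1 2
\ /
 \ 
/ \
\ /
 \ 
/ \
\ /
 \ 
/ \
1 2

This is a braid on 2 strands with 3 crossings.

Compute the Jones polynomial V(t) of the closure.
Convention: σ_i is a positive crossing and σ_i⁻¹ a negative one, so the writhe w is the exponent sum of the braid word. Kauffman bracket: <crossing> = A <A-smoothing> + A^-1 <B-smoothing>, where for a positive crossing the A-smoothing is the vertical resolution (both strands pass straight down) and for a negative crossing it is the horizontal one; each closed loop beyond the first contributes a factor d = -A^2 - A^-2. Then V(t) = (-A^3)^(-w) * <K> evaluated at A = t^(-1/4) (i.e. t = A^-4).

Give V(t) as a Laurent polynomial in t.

Reading the diagram top to bottom ('/'-over between positions i,i+1 = s_i, '\'-over = s_i^-1): braid word = s1^-1 s1^-1 s1^-1.
Braid: s1^-1 s1^-1 s1^-1 on 2 strands, 3 crossings.
Writhe w = (#positive) - (#negative) = 0 - 3 = -3.
Computing the Kauffman bracket via state sum. There are 2^3 = 8 states.
For each crossing: s=0 is the vertical smoothing, s=1 horizontal. Crossing k contributes A^(sign_k * (1 - 2*s_k)); loop factor d = -A^2 - A^-2.
  state 000: A-exp=-3, loops=2, term = A^-3 * d^1
  state 001: A-exp=-1, loops=1, term = A^-1 * d^0
  state 010: A-exp=-1, loops=1, term = A^-1 * d^0
  state 011: A-exp=+1, loops=2, term = A^1 * d^1
  state 100: A-exp=-1, loops=1, term = A^-1 * d^0
  state 101: A-exp=+1, loops=2, term = A^1 * d^1
  state 110: A-exp=+1, loops=2, term = A^1 * d^1
  state 111: A-exp=+3, loops=3, term = A^3 * d^2
Collect the terms by A-exponent (count of states per loop number):
Powers of d = -A^2 - A^-2: d^2 = A^4 + 2 + A^-4.
  A^3 * (d^2) = A^7 + 2*A^3 + A^-1
  A^1 * (3*d) = -3*A^3 - 3*A^-1
  A^-1 * (3) = 3*A^-1
  A^-3 * (d) = -A^-1 - A^-5
Summing the groups: <K> = A^7 - A^3 - A^-5
Normalise by the writhe: (-A^3)^(-w) = (-A^3)^(3) = -A^9, so f(A) = -A^9 * <K> = -A^16 + A^12 + A^4.
Substitute A = t^(-1/4), i.e. A^e → t^(-e/4): V(t) = t^-1 + t^-3 - t^-4

Answer: t^-1 + t^-3 - t^-4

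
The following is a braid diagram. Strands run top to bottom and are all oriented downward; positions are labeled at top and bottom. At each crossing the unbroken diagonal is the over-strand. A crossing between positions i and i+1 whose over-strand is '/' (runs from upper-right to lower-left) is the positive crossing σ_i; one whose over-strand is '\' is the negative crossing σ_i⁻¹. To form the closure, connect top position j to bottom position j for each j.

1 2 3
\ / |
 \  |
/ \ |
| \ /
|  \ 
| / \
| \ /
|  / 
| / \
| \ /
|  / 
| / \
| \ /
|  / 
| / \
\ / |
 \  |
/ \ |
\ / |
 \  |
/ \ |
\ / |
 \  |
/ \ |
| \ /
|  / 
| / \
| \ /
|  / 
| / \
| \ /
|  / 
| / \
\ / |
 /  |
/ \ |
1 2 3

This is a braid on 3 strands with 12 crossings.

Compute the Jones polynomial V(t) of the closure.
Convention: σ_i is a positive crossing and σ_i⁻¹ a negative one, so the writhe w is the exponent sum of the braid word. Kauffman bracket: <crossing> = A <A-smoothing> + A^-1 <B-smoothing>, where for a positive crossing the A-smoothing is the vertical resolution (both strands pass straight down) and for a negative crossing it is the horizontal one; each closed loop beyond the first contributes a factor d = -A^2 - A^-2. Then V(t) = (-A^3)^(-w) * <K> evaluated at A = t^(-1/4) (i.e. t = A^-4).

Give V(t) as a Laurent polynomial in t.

-t^6 + t^5 - 2*t^4 + 3*t^3 - 2*t^2 + 3*t - 1 + t^-1 - t^-2

Derivation:
Reading the diagram top to bottom ('/'-over between positions i,i+1 = s_i, '\'-over = s_i^-1): braid word = s1^-1 s2^-1 s2 s2 s2 s1^-1 s1^-1 s1^-1 s2 s2 s2 s1.
The presented braid s1^-1 s2^-1 s2 s2 s2 s1^-1 s1^-1 s1^-1 s2 s2 s2 s1 on 3 strands reduces by inverse Markov moves (closure unchanged at each step):
  Deconjugate: the word is γ·β·γ⁻¹ with γ = s1^-1 s2^-1 (prefix) and γ⁻¹ = s2 s1 (suffix); strip both.
Reduced to β = s2 s2 s2 s1^-1 s1^-1 s1^-1 s2 s2 on 3 strands, 8 crossings.
Compute on β:
Braid: s2 s2 s2 s1^-1 s1^-1 s1^-1 s2 s2 on 3 strands, 8 crossings.
Writhe w = (#positive) - (#negative) = 5 - 3 = 2.
Enumerate smoothing states for the bracket polynomial. There are 2^8 = 256 states.
Smooth each crossing (0=||, 1=⌣⌢); contribution A^(Σ sign_k(1-2s_k)) * d^(L-1).
Tabulate the states by total A-exponent and number of loops L (A-exp: L × count):
  A^8: L=4 ×1
  A^6: L=3 ×8
  A^4: L=2 ×18, L=4 ×10
  A^2: L=1 ×15, L=3 ×31, L=5 ×10
  A^0: L=2 ×35, L=4 ×30, L=6 ×5
  A^-2: L=3 ×40, L=5 ×15, L=7 ×1
  A^-4: L=4 ×25, L=6 ×3
  A^-6: L=5 ×8
  A^-8: L=6 ×1
Each group contributes A^e * Σ count * d^(L-1):
Powers of d = -A^2 - A^-2: d^2 = A^4 + 2 + A^-4; d^3 = -A^6 - 3*A^2 - 3*A^-2 - A^-6; d^4 = A^8 + 4*A^4 + 6 + 4*A^-4 + A^-8; d^5 = -A^10 - 5*A^6 - 10*A^2 - 10*A^-2 - 5*A^-6 - A^-10; d^6 = A^12 + 6*A^8 + 15*A^4 + 20 + 15*A^-4 + 6*A^-8 + A^-12.
  A^8 * (d^3) = -A^14 - 3*A^10 - 3*A^6 - A^2
  A^6 * (8*d^2) = 8*A^10 + 16*A^6 + 8*A^2
  A^4 * (18*d + 10*d^3) = -10*A^10 - 48*A^6 - 48*A^2 - 10*A^-2
  A^2 * (15 + 31*d^2 + 10*d^4) = 10*A^10 + 71*A^6 + 137*A^2 + 71*A^-2 + 10*A^-6
  A^0 * (35*d + 30*d^3 + 5*d^5) = -5*A^10 - 55*A^6 - 175*A^2 - 175*A^-2 - 55*A^-6 - 5*A^-10
  A^-2 * (40*d^2 + 15*d^4 + d^6) = A^10 + 21*A^6 + 115*A^2 + 190*A^-2 + 115*A^-6 + 21*A^-10 + A^-14
  A^-4 * (25*d^3 + 3*d^5) = -3*A^6 - 40*A^2 - 105*A^-2 - 105*A^-6 - 40*A^-10 - 3*A^-14
  A^-6 * (8*d^4) = 8*A^2 + 32*A^-2 + 48*A^-6 + 32*A^-10 + 8*A^-14
  A^-8 * (d^5) = -A^2 - 5*A^-2 - 10*A^-6 - 10*A^-10 - 5*A^-14 - A^-18
Summing the groups: <K> = -A^14 + A^10 - A^6 + 3*A^2 - 2*A^-2 + 3*A^-6 - 2*A^-10 + A^-14 - A^-18
Normalise by the writhe: (-A^3)^(-w) = (-A^3)^(-2) = A^-6, so f(A) = A^-6 * <K> = -A^8 + A^4 - 1 + 3*A^-4 - 2*A^-8 + 3*A^-12 - 2*A^-16 + A^-20 - A^-24.
Substitute A = t^(-1/4), i.e. A^e → t^(-e/4): V(t) = -t^6 + t^5 - 2*t^4 + 3*t^3 - 2*t^2 + 3*t - 1 + t^-1 - t^-2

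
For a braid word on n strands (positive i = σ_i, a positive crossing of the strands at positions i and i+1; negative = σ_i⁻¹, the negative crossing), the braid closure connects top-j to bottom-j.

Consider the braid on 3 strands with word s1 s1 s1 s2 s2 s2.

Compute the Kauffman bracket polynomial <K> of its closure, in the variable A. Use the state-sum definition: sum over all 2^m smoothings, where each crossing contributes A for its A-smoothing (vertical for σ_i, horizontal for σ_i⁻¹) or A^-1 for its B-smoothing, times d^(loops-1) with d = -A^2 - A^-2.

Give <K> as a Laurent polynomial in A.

A^10 + 2*A^2 - 2*A^-2 + A^-6 - 2*A^-10 + A^-14

Derivation:
Braid: s1 s1 s1 s2 s2 s2 on 3 strands, 6 crossings.
Writhe w = (#positive) - (#negative) = 6 - 0 = 6.
State-sum expansion of <K>. There are 2^6 = 64 states.
Smooth each crossing (0=||, 1=⌣⌢); contribution A^(Σ sign_k(1-2s_k)) * d^(L-1).
Tabulate the states by total A-exponent and number of loops L (A-exp: L × count):
  A^6: L=3 ×1
  A^4: L=2 ×6
  A^2: L=1 ×9, L=3 ×6
  A^0: L=2 ×18, L=4 ×2
  A^-2: L=3 ×15
  A^-4: L=4 ×6
  A^-6: L=5 ×1
Each group contributes A^e * Σ count * d^(L-1):
Powers of d = -A^2 - A^-2: d^2 = A^4 + 2 + A^-4; d^3 = -A^6 - 3*A^2 - 3*A^-2 - A^-6; d^4 = A^8 + 4*A^4 + 6 + 4*A^-4 + A^-8.
  A^6 * (d^2) = A^10 + 2*A^6 + A^2
  A^4 * (6*d) = -6*A^6 - 6*A^2
  A^2 * (9 + 6*d^2) = 6*A^6 + 21*A^2 + 6*A^-2
  A^0 * (18*d + 2*d^3) = -2*A^6 - 24*A^2 - 24*A^-2 - 2*A^-6
  A^-2 * (15*d^2) = 15*A^2 + 30*A^-2 + 15*A^-6
  A^-4 * (6*d^3) = -6*A^2 - 18*A^-2 - 18*A^-6 - 6*A^-10
  A^-6 * (d^4) = A^2 + 4*A^-2 + 6*A^-6 + 4*A^-10 + A^-14
Summing the groups: <K> = A^10 + 2*A^2 - 2*A^-2 + A^-6 - 2*A^-10 + A^-14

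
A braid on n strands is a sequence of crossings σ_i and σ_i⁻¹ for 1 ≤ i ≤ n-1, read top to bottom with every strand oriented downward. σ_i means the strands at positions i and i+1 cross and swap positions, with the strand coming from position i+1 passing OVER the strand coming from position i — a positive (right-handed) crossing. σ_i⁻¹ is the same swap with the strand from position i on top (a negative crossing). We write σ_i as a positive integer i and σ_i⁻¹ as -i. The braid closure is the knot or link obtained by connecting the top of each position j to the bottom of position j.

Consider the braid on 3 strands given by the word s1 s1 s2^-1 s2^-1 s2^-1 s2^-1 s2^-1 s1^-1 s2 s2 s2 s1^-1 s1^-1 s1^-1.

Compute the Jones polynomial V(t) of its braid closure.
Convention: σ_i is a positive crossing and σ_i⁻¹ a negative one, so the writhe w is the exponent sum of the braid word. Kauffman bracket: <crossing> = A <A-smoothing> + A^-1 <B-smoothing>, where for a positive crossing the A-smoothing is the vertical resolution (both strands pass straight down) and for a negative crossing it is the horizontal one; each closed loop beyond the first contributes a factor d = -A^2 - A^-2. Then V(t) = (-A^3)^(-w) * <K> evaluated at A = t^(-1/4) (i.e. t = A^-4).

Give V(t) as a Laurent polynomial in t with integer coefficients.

-1 + 2*t^-1 - 2*t^-2 + 4*t^-3 - 3*t^-4 + 3*t^-5 - 2*t^-6 + t^-7 - t^-8

Derivation:
The presented braid s1 s1 s2^-1 s2^-1 s2^-1 s2^-1 s2^-1 s1^-1 s2 s2 s2 s1^-1 s1^-1 s1^-1 on 3 strands reduces by inverse Markov moves (closure unchanged at each step):
  Deconjugate: the word is γ·β·γ⁻¹ with γ = s1 s1 (prefix) and γ⁻¹ = s1^-1 s1^-1 (suffix); strip both.
Reduced to β = s2^-1 s2^-1 s2^-1 s2^-1 s2^-1 s1^-1 s2 s2 s2 s1^-1 on 3 strands, 10 crossings.
Compute on β:
Braid: s2^-1 s2^-1 s2^-1 s2^-1 s2^-1 s1^-1 s2 s2 s2 s1^-1 on 3 strands, 10 crossings.
Writhe w = (#positive) - (#negative) = 3 - 7 = -4.
State-sum expansion of <K>. There are 2^10 = 1024 states.
Each crossing splits two ways (0=vertical, 1=horizontal). The state's weight is A^(#A-smoothings - #B-smoothings) * d^(loops - 1).
Tabulate the states by total A-exponent and number of loops L (A-exp: L × count):
  A^10: L=6 ×1
  A^8: L=5 ×10
  A^6: L=4 ×35, L=6 ×10
  A^4: L=3 ×60, L=5 ×50, L=7 ×10
  A^2: L=2 ×55, L=4 ×100, L=6 ×50, L=8 ×5
  A^0: L=1 ×25, L=3 ×101, L=5 ×100, L=7 ×25, L=9 ×1
  A^-2: L=2 ×55, L=4 ×100, L=6 ×50, L=8 ×5
  A^-4: L=1 ×6, L=3 ×54, L=5 ×50, L=7 ×10
  A^-6: L=2 ×9, L=4 ×26, L=6 ×10
  A^-8: L=3 ×5, L=5 ×5
  A^-10: L=4 ×1
Each group contributes A^e * Σ count * d^(L-1):
Powers of d = -A^2 - A^-2: d^2 = A^4 + 2 + A^-4; d^3 = -A^6 - 3*A^2 - 3*A^-2 - A^-6; d^4 = A^8 + 4*A^4 + 6 + 4*A^-4 + A^-8; d^5 = -A^10 - 5*A^6 - 10*A^2 - 10*A^-2 - 5*A^-6 - A^-10; d^6 = A^12 + 6*A^8 + 15*A^4 + 20 + 15*A^-4 + 6*A^-8 + A^-12; d^7 = -A^14 - 7*A^10 - 21*A^6 - 35*A^2 - 35*A^-2 - 21*A^-6 - 7*A^-10 - A^-14; d^8 = A^16 + 8*A^12 + 28*A^8 + 56*A^4 + 70 + 56*A^-4 + 28*A^-8 + 8*A^-12 + A^-16.
  A^10 * (d^5) = -A^20 - 5*A^16 - 10*A^12 - 10*A^8 - 5*A^4 - 1
  A^8 * (10*d^4) = 10*A^16 + 40*A^12 + 60*A^8 + 40*A^4 + 10
  A^6 * (35*d^3 + 10*d^5) = -10*A^16 - 85*A^12 - 205*A^8 - 205*A^4 - 85 - 10*A^-4
  A^4 * (60*d^2 + 50*d^4 + 10*d^6) = 10*A^16 + 110*A^12 + 410*A^8 + 620*A^4 + 410 + 110*A^-4 + 10*A^-8
  A^2 * (55*d + 100*d^3 + 50*d^5 + 5*d^7) = -5*A^16 - 85*A^12 - 455*A^8 - 1030*A^4 - 1030 - 455*A^-4 - 85*A^-8 - 5*A^-12
  A^0 * (25 + 101*d^2 + 100*d^4 + 25*d^6 + d^8) = A^16 + 33*A^12 + 278*A^8 + 932*A^4 + 1397 + 932*A^-4 + 278*A^-8 + 33*A^-12 + A^-16
  A^-2 * (55*d + 100*d^3 + 50*d^5 + 5*d^7) = -5*A^12 - 85*A^8 - 455*A^4 - 1030 - 1030*A^-4 - 455*A^-8 - 85*A^-12 - 5*A^-16
  A^-4 * (6 + 54*d^2 + 50*d^4 + 10*d^6) = 10*A^8 + 110*A^4 + 404 + 614*A^-4 + 404*A^-8 + 110*A^-12 + 10*A^-16
  A^-6 * (9*d + 26*d^3 + 10*d^5) = -10*A^4 - 76 - 187*A^-4 - 187*A^-8 - 76*A^-12 - 10*A^-16
  A^-8 * (5*d^2 + 5*d^4) = 5 + 25*A^-4 + 40*A^-8 + 25*A^-12 + 5*A^-16
  A^-10 * (d^3) = -A^-4 - 3*A^-8 - 3*A^-12 - A^-16
Summing the groups: <K> = -A^20 + A^16 - 2*A^12 + 3*A^8 - 3*A^4 + 4 - 2*A^-4 + 2*A^-8 - A^-12
Normalise by the writhe: (-A^3)^(-w) = (-A^3)^(4) = A^12, so f(A) = A^12 * <K> = -A^32 + A^28 - 2*A^24 + 3*A^20 - 3*A^16 + 4*A^12 - 2*A^8 + 2*A^4 - 1.
Substitute A = t^(-1/4), i.e. A^e → t^(-e/4): V(t) = -1 + 2*t^-1 - 2*t^-2 + 4*t^-3 - 3*t^-4 + 3*t^-5 - 2*t^-6 + t^-7 - t^-8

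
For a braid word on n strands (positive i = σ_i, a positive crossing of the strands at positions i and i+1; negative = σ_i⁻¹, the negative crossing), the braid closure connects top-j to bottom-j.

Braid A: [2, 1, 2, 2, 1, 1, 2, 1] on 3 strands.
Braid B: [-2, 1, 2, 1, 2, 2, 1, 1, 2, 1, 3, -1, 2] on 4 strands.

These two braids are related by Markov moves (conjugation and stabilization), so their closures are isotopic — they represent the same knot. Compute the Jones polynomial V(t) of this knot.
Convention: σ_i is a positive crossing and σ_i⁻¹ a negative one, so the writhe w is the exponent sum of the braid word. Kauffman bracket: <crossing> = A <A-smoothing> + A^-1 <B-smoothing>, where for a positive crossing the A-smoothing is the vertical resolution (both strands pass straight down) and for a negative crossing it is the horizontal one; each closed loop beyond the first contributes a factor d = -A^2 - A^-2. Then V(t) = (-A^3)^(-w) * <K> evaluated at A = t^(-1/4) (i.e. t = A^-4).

Markov-equivalent braids have isotopic closures, hence identical knot invariants. Strip the Markov moves from each word to reach a common short braid β, then compute V(t) once on β.
Braid A: s2 s1 s2 s2 s1 s1 s2 s1 on 3 strands has no conjugating prefix/suffix or stabilization to strip; take β = s2 s1 s2 s2 s1 s1 s2 s1.
Braid B: s2^-1 s1 s2 s1 s2 s2 s1 s1 s2 s1 s3 s1^-1 s2 on 4 strands reduces by inverse Markov moves (closure unchanged at each step):
  Deconjugate: the word is γ·β·γ⁻¹ with γ = s2^-1 s1 (prefix) and γ⁻¹ = s1^-1 s2 (suffix); strip both.
  Destabilize: the word has the form β·s3 where s3 occurs only as the final letter (β ∈ B_3); drop it and the last strand → 3 strands.
Reduced to β = s2 s1 s2 s2 s1 s1 s2 s1 on 3 strands, 8 crossings.
Both give the same β = s2 s1 s2 s2 s1 s1 s2 s1 on 3 strands, so one state sum suffices:
Braid: s2 s1 s2 s2 s1 s1 s2 s1 on 3 strands, 8 crossings.
Writhe w = (#positive) - (#negative) = 8 - 0 = 8.
Enumerate smoothing states for the bracket polynomial. There are 2^8 = 256 states.
For each crossing: s=0 is the vertical smoothing, s=1 horizontal. Crossing k contributes A^(sign_k * (1 - 2*s_k)); loop factor d = -A^2 - A^-2.
Tabulate the states by total A-exponent and number of loops L (A-exp: L × count):
  A^8: L=3 ×1
  A^6: L=2 ×8
  A^4: L=1 ×16, L=3 ×12
  A^2: L=2 ×48, L=4 ×8
  A^0: L=1 ×17, L=3 ×51, L=5 ×2
  A^-2: L=2 ×34, L=4 ×22
  A^-4: L=1 ×4, L=3 ×21, L=5 ×3
  A^-6: L=2 ×4, L=4 ×4
  A^-8: L=3 ×1
Each group contributes A^e * Σ count * d^(L-1):
Powers of d = -A^2 - A^-2: d^2 = A^4 + 2 + A^-4; d^3 = -A^6 - 3*A^2 - 3*A^-2 - A^-6; d^4 = A^8 + 4*A^4 + 6 + 4*A^-4 + A^-8.
  A^8 * (d^2) = A^12 + 2*A^8 + A^4
  A^6 * (8*d) = -8*A^8 - 8*A^4
  A^4 * (16 + 12*d^2) = 12*A^8 + 40*A^4 + 12
  A^2 * (48*d + 8*d^3) = -8*A^8 - 72*A^4 - 72 - 8*A^-4
  A^0 * (17 + 51*d^2 + 2*d^4) = 2*A^8 + 59*A^4 + 131 + 59*A^-4 + 2*A^-8
  A^-2 * (34*d + 22*d^3) = -22*A^4 - 100 - 100*A^-4 - 22*A^-8
  A^-4 * (4 + 21*d^2 + 3*d^4) = 3*A^4 + 33 + 64*A^-4 + 33*A^-8 + 3*A^-12
  A^-6 * (4*d + 4*d^3) = -4 - 16*A^-4 - 16*A^-8 - 4*A^-12
  A^-8 * (d^2) = A^-4 + 2*A^-8 + A^-12
Summing the groups: <K> = A^12 + A^4 - A^-8
Normalise by the writhe: (-A^3)^(-w) = (-A^3)^(-8) = A^-24, so f(A) = A^-24 * <K> = A^-12 + A^-20 - A^-32.
Substitute A = t^(-1/4), i.e. A^e → t^(-e/4): V(t) = -t^8 + t^5 + t^3

Answer: -t^8 + t^5 + t^3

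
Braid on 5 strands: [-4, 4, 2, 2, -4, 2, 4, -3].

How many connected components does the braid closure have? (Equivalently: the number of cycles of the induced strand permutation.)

Track the strand permutation on 5 strands, starting from identity.
  step 1: s4^-1 swaps positions 4,5 -> [1 2 3 5 4]
  step 2: s4 swaps positions 4,5 -> [1 2 3 4 5]
  step 3: s2 swaps positions 2,3 -> [1 3 2 4 5]
  step 4: s2 swaps positions 2,3 -> [1 2 3 4 5]
  step 5: s4^-1 swaps positions 4,5 -> [1 2 3 5 4]
  step 6: s2 swaps positions 2,3 -> [1 3 2 5 4]
  step 7: s4 swaps positions 4,5 -> [1 3 2 4 5]
  step 8: s3^-1 swaps positions 3,4 -> [1 3 4 2 5]
Final permutation (position -> original strand): [1 3 4 2 5]
Closure components = cycle count of this permutation = 3.

Answer: 3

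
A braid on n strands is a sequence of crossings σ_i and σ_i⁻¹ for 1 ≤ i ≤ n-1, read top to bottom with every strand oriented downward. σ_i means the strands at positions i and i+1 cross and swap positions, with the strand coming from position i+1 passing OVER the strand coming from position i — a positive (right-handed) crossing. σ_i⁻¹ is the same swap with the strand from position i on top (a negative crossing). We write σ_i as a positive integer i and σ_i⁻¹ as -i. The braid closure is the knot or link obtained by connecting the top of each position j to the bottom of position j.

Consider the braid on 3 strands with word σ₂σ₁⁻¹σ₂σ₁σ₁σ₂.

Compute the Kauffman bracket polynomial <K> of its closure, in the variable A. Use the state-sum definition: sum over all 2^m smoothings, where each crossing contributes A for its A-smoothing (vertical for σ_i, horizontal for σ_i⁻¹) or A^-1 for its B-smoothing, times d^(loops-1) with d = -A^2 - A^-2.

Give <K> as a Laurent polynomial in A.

Braid: s2 s1^-1 s2 s1 s1 s2 on 3 strands, 6 crossings.
Writhe w = (#positive) - (#negative) = 5 - 1 = 4.
State-sum expansion of <K>. There are 2^6 = 64 states.
Each crossing splits two ways (0=vertical, 1=horizontal). The state's weight is A^(#A-smoothings - #B-smoothings) * d^(loops - 1).
Tabulate the states by total A-exponent and number of loops L (A-exp: L × count):
  A^6: L=2 ×1
  A^4: L=1 ×3, L=3 ×3
  A^2: L=2 ×14, L=4 ×1
  A^0: L=1 ×10, L=3 ×10
  A^-2: L=2 ×13, L=4 ×2
  A^-4: L=3 ×6
  A^-6: L=4 ×1
Each group contributes A^e * Σ count * d^(L-1):
Powers of d = -A^2 - A^-2: d^2 = A^4 + 2 + A^-4; d^3 = -A^6 - 3*A^2 - 3*A^-2 - A^-6.
  A^6 * (d) = -A^8 - A^4
  A^4 * (3 + 3*d^2) = 3*A^8 + 9*A^4 + 3
  A^2 * (14*d + d^3) = -A^8 - 17*A^4 - 17 - A^-4
  A^0 * (10 + 10*d^2) = 10*A^4 + 30 + 10*A^-4
  A^-2 * (13*d + 2*d^3) = -2*A^4 - 19 - 19*A^-4 - 2*A^-8
  A^-4 * (6*d^2) = 6 + 12*A^-4 + 6*A^-8
  A^-6 * (d^3) = -1 - 3*A^-4 - 3*A^-8 - A^-12
Summing the groups: <K> = A^8 - A^4 + 2 - A^-4 + A^-8 - A^-12

Answer: A^8 - A^4 + 2 - A^-4 + A^-8 - A^-12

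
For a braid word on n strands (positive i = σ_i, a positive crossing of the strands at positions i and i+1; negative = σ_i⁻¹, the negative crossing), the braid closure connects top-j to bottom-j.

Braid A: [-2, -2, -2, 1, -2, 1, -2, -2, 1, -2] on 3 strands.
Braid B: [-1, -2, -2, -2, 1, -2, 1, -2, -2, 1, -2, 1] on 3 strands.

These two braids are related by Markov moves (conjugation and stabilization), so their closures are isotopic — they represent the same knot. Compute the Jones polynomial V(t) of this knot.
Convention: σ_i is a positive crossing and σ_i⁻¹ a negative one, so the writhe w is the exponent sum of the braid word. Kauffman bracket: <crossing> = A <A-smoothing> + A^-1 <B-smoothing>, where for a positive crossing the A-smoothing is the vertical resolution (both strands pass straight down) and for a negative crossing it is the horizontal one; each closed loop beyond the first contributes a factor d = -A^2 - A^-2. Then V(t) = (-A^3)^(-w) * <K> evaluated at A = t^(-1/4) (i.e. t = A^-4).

-t + 3 - 4*t^-1 + 7*t^-2 - 8*t^-3 + 9*t^-4 - 9*t^-5 + 7*t^-6 - 5*t^-7 + 3*t^-8 - t^-9

Derivation:
Markov-equivalent braids have isotopic closures, hence identical knot invariants. Strip the Markov moves from each word to reach a common short braid β, then compute V(t) once on β.
Braid A: s2^-1 s2^-1 s2^-1 s1 s2^-1 s1 s2^-1 s2^-1 s1 s2^-1 on 3 strands has no conjugating prefix/suffix or stabilization to strip; take β = s2^-1 s2^-1 s2^-1 s1 s2^-1 s1 s2^-1 s2^-1 s1 s2^-1.
Braid B: s1^-1 s2^-1 s2^-1 s2^-1 s1 s2^-1 s1 s2^-1 s2^-1 s1 s2^-1 s1 on 3 strands reduces by inverse Markov moves (closure unchanged at each step):
  Deconjugate: the word is γ·β·γ⁻¹ with γ = s1^-1 (prefix) and γ⁻¹ = s1 (suffix); strip both.
Reduced to β = s2^-1 s2^-1 s2^-1 s1 s2^-1 s1 s2^-1 s2^-1 s1 s2^-1 on 3 strands, 10 crossings.
Both give the same β = s2^-1 s2^-1 s2^-1 s1 s2^-1 s1 s2^-1 s2^-1 s1 s2^-1 on 3 strands, so one state sum suffices:
Braid: s2^-1 s2^-1 s2^-1 s1 s2^-1 s1 s2^-1 s2^-1 s1 s2^-1 on 3 strands, 10 crossings.
Writhe w = (#positive) - (#negative) = 3 - 7 = -4.
Computing the Kauffman bracket via state sum. There are 2^10 = 1024 states.
Smooth each crossing (0=||, 1=⌣⌢); contribution A^(Σ sign_k(1-2s_k)) * d^(L-1).
Tabulate the states by total A-exponent and number of loops L (A-exp: L × count):
  A^10: L=8 ×1
  A^8: L=7 ×10
  A^6: L=6 ×45
  A^4: L=5 ×119, L=7 ×1
  A^2: L=4 ×202, L=6 ×8
  A^0: L=3 ×224, L=5 ×28
  A^-2: L=2 ×156, L=4 ×53, L=6 ×1
  A^-4: L=1 ×57, L=3 ×59, L=5 ×4
  A^-6: L=2 ×38, L=4 ×7
  A^-8: L=3 ×10
  A^-10: L=4 ×1
Each group contributes A^e * Σ count * d^(L-1):
Powers of d = -A^2 - A^-2: d^2 = A^4 + 2 + A^-4; d^3 = -A^6 - 3*A^2 - 3*A^-2 - A^-6; d^4 = A^8 + 4*A^4 + 6 + 4*A^-4 + A^-8; d^5 = -A^10 - 5*A^6 - 10*A^2 - 10*A^-2 - 5*A^-6 - A^-10; d^6 = A^12 + 6*A^8 + 15*A^4 + 20 + 15*A^-4 + 6*A^-8 + A^-12; d^7 = -A^14 - 7*A^10 - 21*A^6 - 35*A^2 - 35*A^-2 - 21*A^-6 - 7*A^-10 - A^-14.
  A^10 * (d^7) = -A^24 - 7*A^20 - 21*A^16 - 35*A^12 - 35*A^8 - 21*A^4 - 7 - A^-4
  A^8 * (10*d^6) = 10*A^20 + 60*A^16 + 150*A^12 + 200*A^8 + 150*A^4 + 60 + 10*A^-4
  A^6 * (45*d^5) = -45*A^16 - 225*A^12 - 450*A^8 - 450*A^4 - 225 - 45*A^-4
  A^4 * (119*d^4 + d^6) = A^16 + 125*A^12 + 491*A^8 + 734*A^4 + 491 + 125*A^-4 + A^-8
  A^2 * (202*d^3 + 8*d^5) = -8*A^12 - 242*A^8 - 686*A^4 - 686 - 242*A^-4 - 8*A^-8
  A^0 * (224*d^2 + 28*d^4) = 28*A^8 + 336*A^4 + 616 + 336*A^-4 + 28*A^-8
  A^-2 * (156*d + 53*d^3 + d^5) = -A^8 - 58*A^4 - 325 - 325*A^-4 - 58*A^-8 - A^-12
  A^-4 * (57 + 59*d^2 + 4*d^4) = 4*A^4 + 75 + 199*A^-4 + 75*A^-8 + 4*A^-12
  A^-6 * (38*d + 7*d^3) = -7 - 59*A^-4 - 59*A^-8 - 7*A^-12
  A^-8 * (10*d^2) = 10*A^-4 + 20*A^-8 + 10*A^-12
  A^-10 * (d^3) = -A^-4 - 3*A^-8 - 3*A^-12 - A^-16
Summing the groups: <K> = -A^24 + 3*A^20 - 5*A^16 + 7*A^12 - 9*A^8 + 9*A^4 - 8 + 7*A^-4 - 4*A^-8 + 3*A^-12 - A^-16
Normalise by the writhe: (-A^3)^(-w) = (-A^3)^(4) = A^12, so f(A) = A^12 * <K> = -A^36 + 3*A^32 - 5*A^28 + 7*A^24 - 9*A^20 + 9*A^16 - 8*A^12 + 7*A^8 - 4*A^4 + 3 - A^-4.
Substitute A = t^(-1/4), i.e. A^e → t^(-e/4): V(t) = -t + 3 - 4*t^-1 + 7*t^-2 - 8*t^-3 + 9*t^-4 - 9*t^-5 + 7*t^-6 - 5*t^-7 + 3*t^-8 - t^-9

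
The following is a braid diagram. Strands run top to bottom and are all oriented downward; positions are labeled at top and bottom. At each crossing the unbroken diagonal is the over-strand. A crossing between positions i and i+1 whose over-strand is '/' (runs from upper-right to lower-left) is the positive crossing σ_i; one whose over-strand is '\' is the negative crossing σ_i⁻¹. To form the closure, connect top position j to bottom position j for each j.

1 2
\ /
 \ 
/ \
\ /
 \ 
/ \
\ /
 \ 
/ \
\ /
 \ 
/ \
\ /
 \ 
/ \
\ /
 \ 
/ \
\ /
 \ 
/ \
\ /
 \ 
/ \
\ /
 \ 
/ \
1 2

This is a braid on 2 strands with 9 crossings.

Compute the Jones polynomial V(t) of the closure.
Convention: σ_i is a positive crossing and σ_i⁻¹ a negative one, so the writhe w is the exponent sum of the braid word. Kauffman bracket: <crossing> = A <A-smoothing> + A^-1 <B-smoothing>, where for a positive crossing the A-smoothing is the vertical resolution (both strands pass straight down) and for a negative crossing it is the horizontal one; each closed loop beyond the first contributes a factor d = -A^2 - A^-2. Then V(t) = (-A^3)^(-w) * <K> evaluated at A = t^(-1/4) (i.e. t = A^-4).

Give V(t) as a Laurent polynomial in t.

t^-4 + t^-6 - t^-7 + t^-8 - t^-9 + t^-10 - t^-11 + t^-12 - t^-13

Derivation:
Reading the diagram top to bottom ('/'-over between positions i,i+1 = s_i, '\'-over = s_i^-1): braid word = s1^-1 s1^-1 s1^-1 s1^-1 s1^-1 s1^-1 s1^-1 s1^-1 s1^-1.
Braid: s1^-1 s1^-1 s1^-1 s1^-1 s1^-1 s1^-1 s1^-1 s1^-1 s1^-1 on 2 strands, 9 crossings.
Writhe w = (#positive) - (#negative) = 0 - 9 = -9.
State-sum expansion of <K>. There are 2^9 = 512 states.
Each crossing splits two ways (0=vertical, 1=horizontal). The state's weight is A^(#A-smoothings - #B-smoothings) * d^(loops - 1).
Tabulate the states by total A-exponent and number of loops L (A-exp: L × count):
  A^9: L=9 ×1
  A^7: L=8 ×9
  A^5: L=7 ×36
  A^3: L=6 ×84
  A^1: L=5 ×126
  A^-1: L=4 ×126
  A^-3: L=3 ×84
  A^-5: L=2 ×36
  A^-7: L=1 ×9
  A^-9: L=2 ×1
Each group contributes A^e * Σ count * d^(L-1):
Powers of d = -A^2 - A^-2: d^2 = A^4 + 2 + A^-4; d^3 = -A^6 - 3*A^2 - 3*A^-2 - A^-6; d^4 = A^8 + 4*A^4 + 6 + 4*A^-4 + A^-8; d^5 = -A^10 - 5*A^6 - 10*A^2 - 10*A^-2 - 5*A^-6 - A^-10; d^6 = A^12 + 6*A^8 + 15*A^4 + 20 + 15*A^-4 + 6*A^-8 + A^-12; d^7 = -A^14 - 7*A^10 - 21*A^6 - 35*A^2 - 35*A^-2 - 21*A^-6 - 7*A^-10 - A^-14; d^8 = A^16 + 8*A^12 + 28*A^8 + 56*A^4 + 70 + 56*A^-4 + 28*A^-8 + 8*A^-12 + A^-16.
  A^9 * (d^8) = A^25 + 8*A^21 + 28*A^17 + 56*A^13 + 70*A^9 + 56*A^5 + 28*A + 8*A^-3 + A^-7
  A^7 * (9*d^7) = -9*A^21 - 63*A^17 - 189*A^13 - 315*A^9 - 315*A^5 - 189*A - 63*A^-3 - 9*A^-7
  A^5 * (36*d^6) = 36*A^17 + 216*A^13 + 540*A^9 + 720*A^5 + 540*A + 216*A^-3 + 36*A^-7
  A^3 * (84*d^5) = -84*A^13 - 420*A^9 - 840*A^5 - 840*A - 420*A^-3 - 84*A^-7
  A^1 * (126*d^4) = 126*A^9 + 504*A^5 + 756*A + 504*A^-3 + 126*A^-7
  A^-1 * (126*d^3) = -126*A^5 - 378*A - 378*A^-3 - 126*A^-7
  A^-3 * (84*d^2) = 84*A + 168*A^-3 + 84*A^-7
  A^-5 * (36*d) = -36*A^-3 - 36*A^-7
  A^-7 * (9) = 9*A^-7
  A^-9 * (d) = -A^-7 - A^-11
Summing the groups: <K> = A^25 - A^21 + A^17 - A^13 + A^9 - A^5 + A - A^-3 - A^-11
Normalise by the writhe: (-A^3)^(-w) = (-A^3)^(9) = -A^27, so f(A) = -A^27 * <K> = -A^52 + A^48 - A^44 + A^40 - A^36 + A^32 - A^28 + A^24 + A^16.
Substitute A = t^(-1/4), i.e. A^e → t^(-e/4): V(t) = t^-4 + t^-6 - t^-7 + t^-8 - t^-9 + t^-10 - t^-11 + t^-12 - t^-13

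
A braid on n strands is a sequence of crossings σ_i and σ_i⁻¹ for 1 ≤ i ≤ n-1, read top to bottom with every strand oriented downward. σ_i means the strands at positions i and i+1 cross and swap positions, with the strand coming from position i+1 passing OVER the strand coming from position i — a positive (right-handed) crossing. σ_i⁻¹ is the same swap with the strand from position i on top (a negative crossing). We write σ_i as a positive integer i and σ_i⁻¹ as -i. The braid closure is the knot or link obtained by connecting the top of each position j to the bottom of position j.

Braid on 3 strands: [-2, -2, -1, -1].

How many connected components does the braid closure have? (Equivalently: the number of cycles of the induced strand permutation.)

Track the strand permutation on 3 strands, starting from identity.
  step 1: s2^-1 swaps positions 2,3 -> [1 3 2]
  step 2: s2^-1 swaps positions 2,3 -> [1 2 3]
  step 3: s1^-1 swaps positions 1,2 -> [2 1 3]
  step 4: s1^-1 swaps positions 1,2 -> [1 2 3]
Final permutation (position -> original strand): [1 2 3]
Closure components = cycle count of this permutation = 3.

Answer: 3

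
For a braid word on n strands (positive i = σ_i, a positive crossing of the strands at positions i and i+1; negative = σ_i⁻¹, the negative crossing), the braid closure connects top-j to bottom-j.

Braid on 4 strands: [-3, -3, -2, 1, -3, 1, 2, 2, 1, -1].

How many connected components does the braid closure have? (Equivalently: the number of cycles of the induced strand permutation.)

2

Derivation:
Track the strand permutation on 4 strands, starting from identity.
  step 1: s3^-1 swaps positions 3,4 -> [1 2 4 3]
  step 2: s3^-1 swaps positions 3,4 -> [1 2 3 4]
  step 3: s2^-1 swaps positions 2,3 -> [1 3 2 4]
  step 4: s1 swaps positions 1,2 -> [3 1 2 4]
  step 5: s3^-1 swaps positions 3,4 -> [3 1 4 2]
  step 6: s1 swaps positions 1,2 -> [1 3 4 2]
  step 7: s2 swaps positions 2,3 -> [1 4 3 2]
  step 8: s2 swaps positions 2,3 -> [1 3 4 2]
  step 9: s1 swaps positions 1,2 -> [3 1 4 2]
  step 10: s1^-1 swaps positions 1,2 -> [1 3 4 2]
Final permutation (position -> original strand): [1 3 4 2]
Closure components = cycle count of this permutation = 2.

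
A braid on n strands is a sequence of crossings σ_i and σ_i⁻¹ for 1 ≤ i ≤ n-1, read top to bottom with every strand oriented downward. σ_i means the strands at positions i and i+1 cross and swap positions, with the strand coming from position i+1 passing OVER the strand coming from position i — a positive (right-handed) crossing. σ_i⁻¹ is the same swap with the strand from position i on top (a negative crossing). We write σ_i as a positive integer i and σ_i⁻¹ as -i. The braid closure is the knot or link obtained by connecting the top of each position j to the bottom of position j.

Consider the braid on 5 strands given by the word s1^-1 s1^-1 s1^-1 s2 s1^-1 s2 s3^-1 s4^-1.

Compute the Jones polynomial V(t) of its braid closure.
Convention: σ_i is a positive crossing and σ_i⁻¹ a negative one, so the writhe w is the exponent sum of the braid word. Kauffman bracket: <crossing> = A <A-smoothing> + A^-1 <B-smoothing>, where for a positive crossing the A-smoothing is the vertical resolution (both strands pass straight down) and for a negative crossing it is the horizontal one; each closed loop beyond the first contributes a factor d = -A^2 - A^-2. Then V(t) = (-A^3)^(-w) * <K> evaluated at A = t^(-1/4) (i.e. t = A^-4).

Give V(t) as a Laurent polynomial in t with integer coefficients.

t - 1 + 2*t^-1 - 2*t^-2 + 2*t^-3 - 2*t^-4 + t^-5

Derivation:
The presented braid s1^-1 s1^-1 s1^-1 s2 s1^-1 s2 s3^-1 s4^-1 on 5 strands reduces by inverse Markov moves (closure unchanged at each step):
  Destabilize: the word has the form β·s4^-1 where s4^-1 occurs only as the final letter (β ∈ B_4); drop it and the last strand → 4 strands.
  Destabilize: the word has the form β·s3^-1 where s3^-1 occurs only as the final letter (β ∈ B_3); drop it and the last strand → 3 strands.
Reduced to β = s1^-1 s1^-1 s1^-1 s2 s1^-1 s2 on 3 strands, 6 crossings.
Compute on β:
Braid: s1^-1 s1^-1 s1^-1 s2 s1^-1 s2 on 3 strands, 6 crossings.
Writhe w = (#positive) - (#negative) = 2 - 4 = -2.
State-sum expansion of <K>. There are 2^6 = 64 states.
Smooth each crossing (0=||, 1=⌣⌢); contribution A^(Σ sign_k(1-2s_k)) * d^(L-1).
Tabulate the states by total A-exponent and number of loops L (A-exp: L × count):
  A^6: L=5 ×1
  A^4: L=4 ×6
  A^2: L=3 ×15
  A^0: L=2 ×19, L=4 ×1
  A^-2: L=1 ×11, L=3 ×4
  A^-4: L=2 ×6
  A^-6: L=3 ×1
Each group contributes A^e * Σ count * d^(L-1):
Powers of d = -A^2 - A^-2: d^2 = A^4 + 2 + A^-4; d^3 = -A^6 - 3*A^2 - 3*A^-2 - A^-6; d^4 = A^8 + 4*A^4 + 6 + 4*A^-4 + A^-8.
  A^6 * (d^4) = A^14 + 4*A^10 + 6*A^6 + 4*A^2 + A^-2
  A^4 * (6*d^3) = -6*A^10 - 18*A^6 - 18*A^2 - 6*A^-2
  A^2 * (15*d^2) = 15*A^6 + 30*A^2 + 15*A^-2
  A^0 * (19*d + d^3) = -A^6 - 22*A^2 - 22*A^-2 - A^-6
  A^-2 * (11 + 4*d^2) = 4*A^2 + 19*A^-2 + 4*A^-6
  A^-4 * (6*d) = -6*A^-2 - 6*A^-6
  A^-6 * (d^2) = A^-2 + 2*A^-6 + A^-10
Summing the groups: <K> = A^14 - 2*A^10 + 2*A^6 - 2*A^2 + 2*A^-2 - A^-6 + A^-10
Normalise by the writhe: (-A^3)^(-w) = (-A^3)^(2) = A^6, so f(A) = A^6 * <K> = A^20 - 2*A^16 + 2*A^12 - 2*A^8 + 2*A^4 - 1 + A^-4.
Substitute A = t^(-1/4), i.e. A^e → t^(-e/4): V(t) = t - 1 + 2*t^-1 - 2*t^-2 + 2*t^-3 - 2*t^-4 + t^-5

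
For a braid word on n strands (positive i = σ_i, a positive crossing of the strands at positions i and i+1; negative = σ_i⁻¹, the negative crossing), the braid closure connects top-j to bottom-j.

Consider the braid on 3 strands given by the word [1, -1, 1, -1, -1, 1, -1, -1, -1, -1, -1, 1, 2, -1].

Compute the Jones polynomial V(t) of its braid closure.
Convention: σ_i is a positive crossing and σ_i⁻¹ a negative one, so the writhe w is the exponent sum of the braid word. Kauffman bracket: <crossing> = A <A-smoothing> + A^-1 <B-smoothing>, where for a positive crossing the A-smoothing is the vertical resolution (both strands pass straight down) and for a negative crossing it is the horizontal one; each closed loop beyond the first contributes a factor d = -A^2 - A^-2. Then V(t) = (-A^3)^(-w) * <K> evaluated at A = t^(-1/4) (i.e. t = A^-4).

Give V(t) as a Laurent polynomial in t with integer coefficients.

The presented braid s1 s1^-1 s1 s1^-1 s1^-1 s1 s1^-1 s1^-1 s1^-1 s1^-1 s1^-1 s1 s2 s1^-1 on 3 strands reduces by inverse Markov moves (closure unchanged at each step):
  Deconjugate: the word is γ·β·γ⁻¹ with γ = s1 (prefix) and γ⁻¹ = s1^-1 (suffix); strip both.
  Destabilize: the word has the form β·s2 where s2 occurs only as the final letter (β ∈ B_2); drop it and the last strand → 2 strands.
  Deconjugate: the word is γ·β·γ⁻¹ with γ = s1^-1 (prefix) and γ⁻¹ = s1 (suffix); strip both.
Reduced to β = s1 s1^-1 s1^-1 s1 s1^-1 s1^-1 s1^-1 s1^-1 s1^-1 on 2 strands, 9 crossings.
Compute on β:
First cancel adjacent σ_i σ_i⁻¹ pairs (Reidemeister II — same braid, same closure): s1 s1^-1 s1^-1 s1 s1^-1 s1^-1 s1^-1 s1^-1 s1^-1 → s1^-1 s1^-1 s1^-1 s1^-1 s1^-1.
Braid: s1^-1 s1^-1 s1^-1 s1^-1 s1^-1 on 2 strands, 5 crossings.
Writhe w = (#positive) - (#negative) = 0 - 5 = -5.
Enumerate smoothing states for the bracket polynomial. There are 2^5 = 32 states.
Each crossing splits two ways (0=vertical, 1=horizontal). The state's weight is A^(#A-smoothings - #B-smoothings) * d^(loops - 1).
  state 00000: A-exp=-5, loops=2, term = A^-5 * d^1
  state 00001: A-exp=-3, loops=1, term = A^-3 * d^0
  state 00010: A-exp=-3, loops=1, term = A^-3 * d^0
  state 00011: A-exp=-1, loops=2, term = A^-1 * d^1
  state 00100: A-exp=-3, loops=1, term = A^-3 * d^0
  state 00101: A-exp=-1, loops=2, term = A^-1 * d^1
  state 00110: A-exp=-1, loops=2, term = A^-1 * d^1
  state 00111: A-exp=+1, loops=3, term = A^1 * d^2
  state 01000: A-exp=-3, loops=1, term = A^-3 * d^0
  state 01001: A-exp=-1, loops=2, term = A^-1 * d^1
  state 01010: A-exp=-1, loops=2, term = A^-1 * d^1
  state 01011: A-exp=+1, loops=3, term = A^1 * d^2
  state 01100: A-exp=-1, loops=2, term = A^-1 * d^1
  state 01101: A-exp=+1, loops=3, term = A^1 * d^2
  state 01110: A-exp=+1, loops=3, term = A^1 * d^2
  state 01111: A-exp=+3, loops=4, term = A^3 * d^3
  state 10000: A-exp=-3, loops=1, term = A^-3 * d^0
  state 10001: A-exp=-1, loops=2, term = A^-1 * d^1
  state 10010: A-exp=-1, loops=2, term = A^-1 * d^1
  state 10011: A-exp=+1, loops=3, term = A^1 * d^2
  state 10100: A-exp=-1, loops=2, term = A^-1 * d^1
  state 10101: A-exp=+1, loops=3, term = A^1 * d^2
  state 10110: A-exp=+1, loops=3, term = A^1 * d^2
  state 10111: A-exp=+3, loops=4, term = A^3 * d^3
  state 11000: A-exp=-1, loops=2, term = A^-1 * d^1
  state 11001: A-exp=+1, loops=3, term = A^1 * d^2
  state 11010: A-exp=+1, loops=3, term = A^1 * d^2
  state 11011: A-exp=+3, loops=4, term = A^3 * d^3
  state 11100: A-exp=+1, loops=3, term = A^1 * d^2
  state 11101: A-exp=+3, loops=4, term = A^3 * d^3
  state 11110: A-exp=+3, loops=4, term = A^3 * d^3
  state 11111: A-exp=+5, loops=5, term = A^5 * d^4
Collect the terms by A-exponent (count of states per loop number):
Powers of d = -A^2 - A^-2: d^2 = A^4 + 2 + A^-4; d^3 = -A^6 - 3*A^2 - 3*A^-2 - A^-6; d^4 = A^8 + 4*A^4 + 6 + 4*A^-4 + A^-8.
  A^5 * (d^4) = A^13 + 4*A^9 + 6*A^5 + 4*A + A^-3
  A^3 * (5*d^3) = -5*A^9 - 15*A^5 - 15*A - 5*A^-3
  A^1 * (10*d^2) = 10*A^5 + 20*A + 10*A^-3
  A^-1 * (10*d) = -10*A - 10*A^-3
  A^-3 * (5) = 5*A^-3
  A^-5 * (d) = -A^-3 - A^-7
Summing the groups: <K> = A^13 - A^9 + A^5 - A - A^-7
Normalise by the writhe: (-A^3)^(-w) = (-A^3)^(5) = -A^15, so f(A) = -A^15 * <K> = -A^28 + A^24 - A^20 + A^16 + A^8.
Substitute A = t^(-1/4), i.e. A^e → t^(-e/4): V(t) = t^-2 + t^-4 - t^-5 + t^-6 - t^-7

Answer: t^-2 + t^-4 - t^-5 + t^-6 - t^-7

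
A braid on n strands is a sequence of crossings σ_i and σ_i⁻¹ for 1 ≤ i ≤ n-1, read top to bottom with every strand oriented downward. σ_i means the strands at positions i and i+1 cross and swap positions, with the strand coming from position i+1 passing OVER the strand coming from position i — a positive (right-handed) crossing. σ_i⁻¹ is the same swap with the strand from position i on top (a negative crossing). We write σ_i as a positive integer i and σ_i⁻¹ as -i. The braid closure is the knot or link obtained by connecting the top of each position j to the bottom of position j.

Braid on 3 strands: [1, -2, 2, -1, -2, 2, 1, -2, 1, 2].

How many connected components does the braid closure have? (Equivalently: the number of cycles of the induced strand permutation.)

1

Derivation:
Track the strand permutation on 3 strands, starting from identity.
  step 1: s1 swaps positions 1,2 -> [2 1 3]
  step 2: s2^-1 swaps positions 2,3 -> [2 3 1]
  step 3: s2 swaps positions 2,3 -> [2 1 3]
  step 4: s1^-1 swaps positions 1,2 -> [1 2 3]
  step 5: s2^-1 swaps positions 2,3 -> [1 3 2]
  step 6: s2 swaps positions 2,3 -> [1 2 3]
  step 7: s1 swaps positions 1,2 -> [2 1 3]
  step 8: s2^-1 swaps positions 2,3 -> [2 3 1]
  step 9: s1 swaps positions 1,2 -> [3 2 1]
  step 10: s2 swaps positions 2,3 -> [3 1 2]
Final permutation (position -> original strand): [3 1 2]
Closure components = cycle count of this permutation = 1.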